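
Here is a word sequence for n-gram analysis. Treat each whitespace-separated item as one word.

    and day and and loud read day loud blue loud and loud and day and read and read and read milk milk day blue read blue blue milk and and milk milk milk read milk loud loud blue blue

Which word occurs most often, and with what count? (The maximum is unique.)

"and", 10 times

Unigram frequencies (highest first):
  and: 10
  milk: 7
  loud: 6
  read: 6
  blue: 6
  day: 4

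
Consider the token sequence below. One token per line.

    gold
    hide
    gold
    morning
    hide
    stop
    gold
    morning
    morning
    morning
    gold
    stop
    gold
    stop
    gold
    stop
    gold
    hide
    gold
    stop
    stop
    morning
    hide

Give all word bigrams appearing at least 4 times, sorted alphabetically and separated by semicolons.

Bigram counts meeting the condition (at least 4 times):
  gold stop: 4
  stop gold: 4

gold stop; stop gold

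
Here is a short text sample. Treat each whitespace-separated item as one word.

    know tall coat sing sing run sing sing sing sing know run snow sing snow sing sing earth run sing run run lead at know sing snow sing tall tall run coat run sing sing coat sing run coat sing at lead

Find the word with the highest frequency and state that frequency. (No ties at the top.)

Unigram frequencies (highest first):
  sing: 16
  run: 8
  coat: 4
  know: 3
  tall: 3
  snow: 3
  … (3 more, each ≤ 2)

"sing", 16 times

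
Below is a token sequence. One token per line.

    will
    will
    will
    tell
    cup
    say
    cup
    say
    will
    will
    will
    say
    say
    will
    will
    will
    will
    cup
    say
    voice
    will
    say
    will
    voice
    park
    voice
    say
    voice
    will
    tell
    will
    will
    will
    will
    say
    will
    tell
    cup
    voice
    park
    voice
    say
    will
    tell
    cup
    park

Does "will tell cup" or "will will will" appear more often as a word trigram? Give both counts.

"will tell cup": 3 occurrences
"will will will": 6 occurrences

"will will will" (6 vs 3)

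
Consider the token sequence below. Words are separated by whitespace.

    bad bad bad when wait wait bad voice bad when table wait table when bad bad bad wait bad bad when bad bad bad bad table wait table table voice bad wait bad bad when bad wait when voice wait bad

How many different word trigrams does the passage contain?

29

41 tokens → 39 trigram windows in total.
Repeated trigrams (each contributes count−1 duplicates):
  bad bad bad: 4
  bad bad when: 3
  bad wait bad: 2
  bad when bad: 2
  table wait table: 2
  wait bad bad: 2
  when bad bad: 2
10 duplicate windows → 39 − 10 = 29 distinct.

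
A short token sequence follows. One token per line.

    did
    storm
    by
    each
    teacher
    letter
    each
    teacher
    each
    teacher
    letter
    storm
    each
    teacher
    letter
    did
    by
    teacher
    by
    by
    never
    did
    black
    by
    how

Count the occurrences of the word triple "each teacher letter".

Scanning the 23 overlapping trigram windows for "each teacher letter":
  position 4–6: each teacher letter
  position 9–11: each teacher letter
  position 13–15: each teacher letter

3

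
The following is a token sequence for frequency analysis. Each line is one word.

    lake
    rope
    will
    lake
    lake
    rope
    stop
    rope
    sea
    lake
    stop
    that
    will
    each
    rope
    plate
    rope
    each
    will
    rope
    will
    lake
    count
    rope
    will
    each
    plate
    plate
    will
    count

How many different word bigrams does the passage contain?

24

30 tokens → 29 bigram windows in total.
Repeated bigrams (each contributes count−1 duplicates):
  rope will: 3
  lake rope: 2
  will each: 2
  will lake: 2
5 duplicate windows → 29 − 5 = 24 distinct.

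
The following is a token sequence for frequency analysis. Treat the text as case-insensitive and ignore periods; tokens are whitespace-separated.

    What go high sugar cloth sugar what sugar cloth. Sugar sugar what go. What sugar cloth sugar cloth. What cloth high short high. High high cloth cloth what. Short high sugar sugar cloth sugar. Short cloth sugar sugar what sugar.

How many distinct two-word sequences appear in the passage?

40 tokens → 39 bigram windows in total.
Repeated bigrams (each contributes count−1 duplicates):
  cloth sugar: 5
  sugar cloth: 5
  sugar sugar: 3
  sugar what: 3
  what sugar: 3
  cloth what: 2
  high high: 2
  high sugar: 2
  … (2 more repeated)
19 duplicate windows → 39 − 19 = 20 distinct.

20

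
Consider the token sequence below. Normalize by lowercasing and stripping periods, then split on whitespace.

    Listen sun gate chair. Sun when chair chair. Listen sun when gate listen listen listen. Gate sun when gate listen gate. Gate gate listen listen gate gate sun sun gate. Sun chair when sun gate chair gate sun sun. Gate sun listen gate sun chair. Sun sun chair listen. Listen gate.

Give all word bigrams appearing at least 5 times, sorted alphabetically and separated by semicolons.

Bigram counts meeting the condition (at least 5 times):
  gate sun: 6
  listen gate: 5

gate sun; listen gate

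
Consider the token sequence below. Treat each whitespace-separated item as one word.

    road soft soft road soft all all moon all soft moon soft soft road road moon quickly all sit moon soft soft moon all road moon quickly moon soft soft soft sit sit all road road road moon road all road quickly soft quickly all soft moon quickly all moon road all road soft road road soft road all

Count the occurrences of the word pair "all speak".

Scanning the 58 overlapping bigram windows for "all speak":
  (none found)

0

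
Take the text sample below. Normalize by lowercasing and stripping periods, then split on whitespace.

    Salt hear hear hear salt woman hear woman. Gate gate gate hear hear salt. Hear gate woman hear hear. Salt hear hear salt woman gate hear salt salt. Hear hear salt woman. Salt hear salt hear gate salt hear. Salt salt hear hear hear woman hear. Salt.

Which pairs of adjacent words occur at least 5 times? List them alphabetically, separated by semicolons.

Bigram counts meeting the condition (at least 5 times):
  hear hear: 8
  hear salt: 9
  salt hear: 8

hear hear; hear salt; salt hear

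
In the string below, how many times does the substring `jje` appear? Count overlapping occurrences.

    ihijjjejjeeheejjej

3

Sliding a length-3 window over the 18 characters (16 positions):
  position 5–7: jje
  position 8–10: jje
  position 15–17: jje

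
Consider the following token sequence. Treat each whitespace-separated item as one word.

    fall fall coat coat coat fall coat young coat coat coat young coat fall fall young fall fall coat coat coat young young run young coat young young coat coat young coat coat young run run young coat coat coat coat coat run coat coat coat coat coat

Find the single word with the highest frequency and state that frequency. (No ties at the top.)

"coat", 26 times

Unigram frequencies (highest first):
  coat: 26
  young: 11
  fall: 7
  run: 4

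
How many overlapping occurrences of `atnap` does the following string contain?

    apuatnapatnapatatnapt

3

Sliding a length-5 window over the 21 characters (17 positions):
  position 4–8: atnap
  position 9–13: atnap
  position 16–20: atnap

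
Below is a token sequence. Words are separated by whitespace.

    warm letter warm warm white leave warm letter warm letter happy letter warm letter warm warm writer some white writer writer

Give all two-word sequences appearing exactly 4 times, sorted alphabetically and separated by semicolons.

Bigram counts meeting the condition (exactly 4 times):
  letter warm: 4
  warm letter: 4

letter warm; warm letter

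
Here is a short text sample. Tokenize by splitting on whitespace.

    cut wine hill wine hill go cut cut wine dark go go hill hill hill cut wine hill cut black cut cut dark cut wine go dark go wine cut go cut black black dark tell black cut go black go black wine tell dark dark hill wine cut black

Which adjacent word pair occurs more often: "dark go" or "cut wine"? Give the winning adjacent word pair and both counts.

"dark go": 2 occurrences
"cut wine": 4 occurrences

"cut wine" (4 vs 2)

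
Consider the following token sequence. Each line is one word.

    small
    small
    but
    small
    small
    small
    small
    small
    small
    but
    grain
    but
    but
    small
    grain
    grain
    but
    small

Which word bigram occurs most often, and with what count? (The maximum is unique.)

Bigram frequencies (highest first):
  small small: 6
  but small: 3
  small but: 2
  grain but: 2
  but grain: 1
  but but: 1
  … (2 more, each ≤ 1)

"small small", 6 times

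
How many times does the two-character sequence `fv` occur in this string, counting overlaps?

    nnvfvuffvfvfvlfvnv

5

Sliding a length-2 window over the 18 characters (17 positions):
  position 4–5: fv
  position 8–9: fv
  position 10–11: fv
  position 12–13: fv
  position 15–16: fv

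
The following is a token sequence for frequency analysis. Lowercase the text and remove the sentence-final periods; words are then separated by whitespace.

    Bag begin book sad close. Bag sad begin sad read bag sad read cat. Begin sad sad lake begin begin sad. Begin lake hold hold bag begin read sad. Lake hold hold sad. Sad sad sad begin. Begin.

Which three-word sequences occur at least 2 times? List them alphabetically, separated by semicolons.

Trigram counts meeting the condition (at least 2 times):
  lake hold hold: 2
  sad sad sad: 2

lake hold hold; sad sad sad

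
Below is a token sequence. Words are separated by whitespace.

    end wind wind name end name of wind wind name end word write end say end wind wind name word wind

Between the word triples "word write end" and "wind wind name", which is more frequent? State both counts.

"word write end": 1 occurrence
"wind wind name": 3 occurrences

"wind wind name" (3 vs 1)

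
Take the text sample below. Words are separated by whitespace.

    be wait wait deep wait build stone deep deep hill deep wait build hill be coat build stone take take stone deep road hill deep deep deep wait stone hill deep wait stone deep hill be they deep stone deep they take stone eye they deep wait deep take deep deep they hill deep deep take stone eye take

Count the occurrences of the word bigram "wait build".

2

Scanning the 58 overlapping bigram windows for "wait build":
  position 5–6: wait build
  position 12–13: wait build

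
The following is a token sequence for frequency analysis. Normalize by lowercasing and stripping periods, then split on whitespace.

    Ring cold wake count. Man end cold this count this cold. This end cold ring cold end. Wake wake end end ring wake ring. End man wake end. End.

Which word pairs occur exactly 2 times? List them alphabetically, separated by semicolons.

Bigram counts meeting the condition (exactly 2 times):
  cold this: 2
  end cold: 2
  end end: 2
  ring cold: 2
  wake end: 2

cold this; end cold; end end; ring cold; wake end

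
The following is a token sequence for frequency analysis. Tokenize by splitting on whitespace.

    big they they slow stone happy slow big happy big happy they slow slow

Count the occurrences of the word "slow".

Scanning the 14 tokens for "slow":
  position 4: slow
  position 7: slow
  position 13: slow
  position 14: slow

4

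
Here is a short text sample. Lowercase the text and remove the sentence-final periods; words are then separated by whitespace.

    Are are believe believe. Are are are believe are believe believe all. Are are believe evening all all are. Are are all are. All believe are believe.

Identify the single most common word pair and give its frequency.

Bigram frequencies (highest first):
  are are: 6
  are believe: 5
  believe are: 3
  all are: 3
  believe believe: 2
  are all: 2
  … (5 more, each ≤ 1)

"are are", 6 times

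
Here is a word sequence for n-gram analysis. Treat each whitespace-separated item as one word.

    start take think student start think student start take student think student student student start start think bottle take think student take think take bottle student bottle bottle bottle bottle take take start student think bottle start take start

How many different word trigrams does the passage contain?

39 tokens → 37 trigram windows in total.
Repeated trigrams (each contributes count−1 duplicates):
  bottle bottle bottle: 2
  take think student: 2
  think student start: 2
3 duplicate windows → 37 − 3 = 34 distinct.

34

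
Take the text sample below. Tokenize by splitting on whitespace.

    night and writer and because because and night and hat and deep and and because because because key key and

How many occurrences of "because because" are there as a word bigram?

3

Scanning the 19 overlapping bigram windows for "because because":
  position 5–6: because because
  position 15–16: because because
  position 16–17: because because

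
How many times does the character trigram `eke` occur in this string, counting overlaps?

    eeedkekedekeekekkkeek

3

Sliding a length-3 window over the 21 characters (19 positions):
  position 6–8: eke
  position 10–12: eke
  position 13–15: eke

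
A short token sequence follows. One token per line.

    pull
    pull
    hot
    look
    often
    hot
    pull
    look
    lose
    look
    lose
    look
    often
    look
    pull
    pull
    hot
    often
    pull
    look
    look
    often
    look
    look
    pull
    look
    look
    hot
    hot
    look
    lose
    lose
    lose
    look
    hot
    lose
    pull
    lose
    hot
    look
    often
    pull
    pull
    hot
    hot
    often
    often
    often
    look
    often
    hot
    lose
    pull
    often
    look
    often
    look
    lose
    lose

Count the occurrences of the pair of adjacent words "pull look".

Scanning the 58 overlapping bigram windows for "pull look":
  position 7–8: pull look
  position 19–20: pull look
  position 25–26: pull look

3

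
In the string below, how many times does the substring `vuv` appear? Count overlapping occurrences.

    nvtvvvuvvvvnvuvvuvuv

4

Sliding a length-3 window over the 20 characters (18 positions):
  position 6–8: vuv
  position 13–15: vuv
  position 16–18: vuv
  position 18–20: vuv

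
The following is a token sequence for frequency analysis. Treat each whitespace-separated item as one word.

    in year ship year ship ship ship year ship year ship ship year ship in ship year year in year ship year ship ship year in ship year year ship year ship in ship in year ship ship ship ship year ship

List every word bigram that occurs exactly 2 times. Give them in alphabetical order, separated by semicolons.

year in; year year

Bigram counts meeting the condition (exactly 2 times):
  year in: 2
  year year: 2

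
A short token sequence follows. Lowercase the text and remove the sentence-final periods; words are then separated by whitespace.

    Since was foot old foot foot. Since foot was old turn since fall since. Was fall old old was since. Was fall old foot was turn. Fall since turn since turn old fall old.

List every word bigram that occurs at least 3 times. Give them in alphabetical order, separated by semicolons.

Bigram counts meeting the condition (at least 3 times):
  fall old: 3
  since was: 3

fall old; since was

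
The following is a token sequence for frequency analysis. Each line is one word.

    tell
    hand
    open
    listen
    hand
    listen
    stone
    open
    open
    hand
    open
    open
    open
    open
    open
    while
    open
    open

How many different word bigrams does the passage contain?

11

18 tokens → 17 bigram windows in total.
Repeated bigrams (each contributes count−1 duplicates):
  open open: 6
  hand open: 2
6 duplicate windows → 17 − 6 = 11 distinct.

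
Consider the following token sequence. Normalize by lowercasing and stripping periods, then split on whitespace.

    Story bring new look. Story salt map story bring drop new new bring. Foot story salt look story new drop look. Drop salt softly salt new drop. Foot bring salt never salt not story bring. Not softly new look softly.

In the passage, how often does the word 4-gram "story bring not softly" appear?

Scanning the 37 overlapping 4-gram windows for "story bring not softly":
  position 34–37: story bring not softly

1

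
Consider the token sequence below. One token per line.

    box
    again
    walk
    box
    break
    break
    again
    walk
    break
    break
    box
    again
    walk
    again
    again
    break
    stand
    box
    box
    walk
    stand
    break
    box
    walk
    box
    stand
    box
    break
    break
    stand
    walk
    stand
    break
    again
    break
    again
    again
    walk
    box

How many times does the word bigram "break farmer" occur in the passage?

0

Scanning the 38 overlapping bigram windows for "break farmer":
  (none found)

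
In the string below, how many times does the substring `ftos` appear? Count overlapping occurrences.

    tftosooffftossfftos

Sliding a length-4 window over the 19 characters (16 positions):
  position 2–5: ftos
  position 10–13: ftos
  position 16–19: ftos

3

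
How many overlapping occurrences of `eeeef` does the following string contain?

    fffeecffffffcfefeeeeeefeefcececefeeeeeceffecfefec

Sliding a length-5 window over the 49 characters (45 positions):
  position 19–23: eeeef

1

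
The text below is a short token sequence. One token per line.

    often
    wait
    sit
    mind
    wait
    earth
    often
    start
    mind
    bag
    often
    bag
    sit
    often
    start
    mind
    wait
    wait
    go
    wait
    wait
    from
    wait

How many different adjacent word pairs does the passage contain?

18

23 tokens → 22 bigram windows in total.
Repeated bigrams (each contributes count−1 duplicates):
  mind wait: 2
  often start: 2
  start mind: 2
  wait wait: 2
4 duplicate windows → 22 − 4 = 18 distinct.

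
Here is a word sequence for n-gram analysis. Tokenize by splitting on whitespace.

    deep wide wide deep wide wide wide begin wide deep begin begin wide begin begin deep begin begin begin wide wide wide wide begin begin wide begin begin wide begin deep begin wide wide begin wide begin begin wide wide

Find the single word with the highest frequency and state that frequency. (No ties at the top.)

Unigram frequencies (highest first):
  wide: 18
  begin: 17
  deep: 5

"wide", 18 times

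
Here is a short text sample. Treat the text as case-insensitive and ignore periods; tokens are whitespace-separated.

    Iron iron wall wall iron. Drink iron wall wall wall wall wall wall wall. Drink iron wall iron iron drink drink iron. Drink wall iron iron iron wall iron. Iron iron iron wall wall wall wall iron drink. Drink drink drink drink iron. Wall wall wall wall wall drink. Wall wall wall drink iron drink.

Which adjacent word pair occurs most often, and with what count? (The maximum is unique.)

"wall wall", 16 times

Bigram frequencies (highest first):
  wall wall: 16
  iron iron: 7
  iron wall: 6
  wall iron: 5
  iron drink: 5
  drink iron: 5
  … (3 more, each ≤ 5)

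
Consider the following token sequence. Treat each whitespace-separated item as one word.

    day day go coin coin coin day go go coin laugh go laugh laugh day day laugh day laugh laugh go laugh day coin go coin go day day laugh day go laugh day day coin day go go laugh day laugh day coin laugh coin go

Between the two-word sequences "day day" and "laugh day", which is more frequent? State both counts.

"day day": 4 occurrences
"laugh day": 7 occurrences

"laugh day" (7 vs 4)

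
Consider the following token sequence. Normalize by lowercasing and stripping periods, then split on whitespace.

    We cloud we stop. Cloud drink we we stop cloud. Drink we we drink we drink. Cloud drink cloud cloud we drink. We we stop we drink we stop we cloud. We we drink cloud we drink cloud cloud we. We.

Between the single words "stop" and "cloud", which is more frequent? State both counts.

"stop": 4 occurrences
"cloud": 10 occurrences

"cloud" (10 vs 4)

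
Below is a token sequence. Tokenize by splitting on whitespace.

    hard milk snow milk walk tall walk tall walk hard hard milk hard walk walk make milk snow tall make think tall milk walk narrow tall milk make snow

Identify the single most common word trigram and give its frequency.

"walk tall walk", 2 times

Trigram frequencies (highest first):
  walk tall walk: 2
  hard milk snow: 1
  milk snow milk: 1
  snow milk walk: 1
  milk walk tall: 1
  tall walk tall: 1
  … (20 more, each ≤ 1)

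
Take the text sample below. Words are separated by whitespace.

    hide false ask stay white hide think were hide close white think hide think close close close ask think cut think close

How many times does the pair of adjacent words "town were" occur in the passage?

0

Scanning the 21 overlapping bigram windows for "town were":
  (none found)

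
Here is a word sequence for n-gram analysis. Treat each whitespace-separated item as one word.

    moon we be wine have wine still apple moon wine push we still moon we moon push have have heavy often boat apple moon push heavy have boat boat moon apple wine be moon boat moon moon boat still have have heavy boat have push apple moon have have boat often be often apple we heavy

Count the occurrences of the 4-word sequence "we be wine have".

1

Scanning the 53 overlapping 4-gram windows for "we be wine have":
  position 2–5: we be wine have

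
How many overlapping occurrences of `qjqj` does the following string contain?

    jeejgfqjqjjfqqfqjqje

2

Sliding a length-4 window over the 20 characters (17 positions):
  position 7–10: qjqj
  position 16–19: qjqj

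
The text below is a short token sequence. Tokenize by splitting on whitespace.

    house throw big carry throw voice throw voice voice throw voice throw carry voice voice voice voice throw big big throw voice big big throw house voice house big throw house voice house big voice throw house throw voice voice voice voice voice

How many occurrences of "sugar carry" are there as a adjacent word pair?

Scanning the 42 overlapping bigram windows for "sugar carry":
  (none found)

0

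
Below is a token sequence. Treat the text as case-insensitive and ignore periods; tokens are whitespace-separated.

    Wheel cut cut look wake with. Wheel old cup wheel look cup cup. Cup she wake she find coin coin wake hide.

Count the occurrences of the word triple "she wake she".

1

Scanning the 20 overlapping trigram windows for "she wake she":
  position 15–17: she wake she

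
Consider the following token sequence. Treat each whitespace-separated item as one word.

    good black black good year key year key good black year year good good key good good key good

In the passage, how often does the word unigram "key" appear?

Scanning the 19 tokens for "key":
  position 6: key
  position 8: key
  position 15: key
  position 18: key

4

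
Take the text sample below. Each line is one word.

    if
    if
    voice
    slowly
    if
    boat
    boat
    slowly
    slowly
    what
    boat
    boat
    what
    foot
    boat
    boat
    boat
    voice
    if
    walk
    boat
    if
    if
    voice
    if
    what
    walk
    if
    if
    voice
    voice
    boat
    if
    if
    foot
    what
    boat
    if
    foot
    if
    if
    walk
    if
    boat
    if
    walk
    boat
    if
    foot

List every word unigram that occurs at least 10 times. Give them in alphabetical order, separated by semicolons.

Unigram counts meeting the condition (at least 10 times):
  boat: 12
  if: 17

boat; if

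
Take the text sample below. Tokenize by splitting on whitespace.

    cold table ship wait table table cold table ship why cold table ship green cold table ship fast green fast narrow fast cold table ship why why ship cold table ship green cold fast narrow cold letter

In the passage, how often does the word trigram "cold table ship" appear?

Scanning the 35 overlapping trigram windows for "cold table ship":
  position 1–3: cold table ship
  position 7–9: cold table ship
  position 11–13: cold table ship
  position 15–17: cold table ship
  position 23–25: cold table ship
  position 29–31: cold table ship

6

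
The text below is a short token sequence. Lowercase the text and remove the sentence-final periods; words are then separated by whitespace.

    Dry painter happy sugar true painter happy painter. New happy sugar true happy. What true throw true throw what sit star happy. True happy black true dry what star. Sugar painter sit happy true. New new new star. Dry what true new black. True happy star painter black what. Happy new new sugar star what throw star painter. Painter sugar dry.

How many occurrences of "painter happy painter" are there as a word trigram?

Scanning the 59 overlapping trigram windows for "painter happy painter":
  position 6–8: painter happy painter

1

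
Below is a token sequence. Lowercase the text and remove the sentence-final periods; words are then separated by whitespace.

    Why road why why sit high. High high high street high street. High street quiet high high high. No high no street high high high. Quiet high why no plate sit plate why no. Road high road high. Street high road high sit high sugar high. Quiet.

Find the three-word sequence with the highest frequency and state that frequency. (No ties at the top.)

Trigram frequencies (highest first):
  high high high: 4
  high street high: 3
  street high street: 2
  high road high: 2
  why road why: 1
  road why why: 1
  … (32 more, each ≤ 1)

"high high high", 4 times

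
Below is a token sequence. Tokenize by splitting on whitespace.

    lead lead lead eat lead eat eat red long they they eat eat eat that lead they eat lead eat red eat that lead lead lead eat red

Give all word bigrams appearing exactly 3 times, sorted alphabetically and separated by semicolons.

eat eat; eat red

Bigram counts meeting the condition (exactly 3 times):
  eat eat: 3
  eat red: 3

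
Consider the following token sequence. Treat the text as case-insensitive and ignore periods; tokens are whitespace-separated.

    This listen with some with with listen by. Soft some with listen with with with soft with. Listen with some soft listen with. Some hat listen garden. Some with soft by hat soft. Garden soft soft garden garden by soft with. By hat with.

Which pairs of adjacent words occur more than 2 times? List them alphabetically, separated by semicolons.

listen with; some with; with listen; with some; with with

Bigram counts meeting the condition (more than 2 times):
  listen with: 4
  some with: 3
  with listen: 3
  with some: 3
  with with: 3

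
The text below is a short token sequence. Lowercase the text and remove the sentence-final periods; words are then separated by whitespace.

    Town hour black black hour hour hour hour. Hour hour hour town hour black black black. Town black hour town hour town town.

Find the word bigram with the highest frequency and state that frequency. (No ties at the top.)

"hour hour", 6 times

Bigram frequencies (highest first):
  hour hour: 6
  town hour: 3
  black black: 3
  hour town: 3
  hour black: 2
  black hour: 2
  … (3 more, each ≤ 1)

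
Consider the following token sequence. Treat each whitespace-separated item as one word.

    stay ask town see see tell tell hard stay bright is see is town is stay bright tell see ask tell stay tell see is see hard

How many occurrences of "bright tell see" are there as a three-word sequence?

1

Scanning the 25 overlapping trigram windows for "bright tell see":
  position 17–19: bright tell see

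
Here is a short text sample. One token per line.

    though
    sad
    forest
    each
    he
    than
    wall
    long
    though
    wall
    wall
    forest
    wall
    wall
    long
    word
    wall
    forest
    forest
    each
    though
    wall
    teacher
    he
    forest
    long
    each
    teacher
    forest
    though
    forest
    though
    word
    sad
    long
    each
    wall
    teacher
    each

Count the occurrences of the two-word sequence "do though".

Scanning the 38 overlapping bigram windows for "do though":
  (none found)

0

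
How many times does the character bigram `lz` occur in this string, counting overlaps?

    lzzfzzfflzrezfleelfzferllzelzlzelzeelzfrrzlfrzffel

7

Sliding a length-2 window over the 50 characters (49 positions):
  position 1–2: lz
  position 9–10: lz
  position 25–26: lz
  position 28–29: lz
  position 30–31: lz
  position 33–34: lz
  position 37–38: lz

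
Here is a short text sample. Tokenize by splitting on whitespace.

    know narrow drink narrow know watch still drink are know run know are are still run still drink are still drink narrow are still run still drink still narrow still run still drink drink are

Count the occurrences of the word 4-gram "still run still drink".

3

Scanning the 32 overlapping 4-gram windows for "still run still drink":
  position 15–18: still run still drink
  position 24–27: still run still drink
  position 30–33: still run still drink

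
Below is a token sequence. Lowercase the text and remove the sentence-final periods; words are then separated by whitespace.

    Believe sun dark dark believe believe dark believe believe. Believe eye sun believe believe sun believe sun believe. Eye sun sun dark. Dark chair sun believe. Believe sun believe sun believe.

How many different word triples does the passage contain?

20

31 tokens → 29 trigram windows in total.
Repeated trigrams (each contributes count−1 duplicates):
  believe sun believe: 4
  believe believe sun: 2
  believe eye sun: 2
  dark believe believe: 2
  sun believe believe: 2
  sun believe sun: 2
  sun dark dark: 2
9 duplicate windows → 29 − 9 = 20 distinct.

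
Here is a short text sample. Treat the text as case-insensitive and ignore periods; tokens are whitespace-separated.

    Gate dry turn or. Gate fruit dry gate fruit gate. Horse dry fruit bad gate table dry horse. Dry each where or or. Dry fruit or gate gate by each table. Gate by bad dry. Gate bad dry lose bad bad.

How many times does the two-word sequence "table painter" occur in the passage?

Scanning the 40 overlapping bigram windows for "table painter":
  (none found)

0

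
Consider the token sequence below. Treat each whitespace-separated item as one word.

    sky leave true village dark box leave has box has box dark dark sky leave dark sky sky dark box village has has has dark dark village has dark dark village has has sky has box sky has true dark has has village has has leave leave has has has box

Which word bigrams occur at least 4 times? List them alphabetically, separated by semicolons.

has box; has has; village has

Bigram counts meeting the condition (at least 4 times):
  has box: 4
  has has: 7
  village has: 4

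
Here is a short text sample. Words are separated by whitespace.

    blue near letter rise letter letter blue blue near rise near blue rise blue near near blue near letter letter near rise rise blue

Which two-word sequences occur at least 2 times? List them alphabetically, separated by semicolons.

blue near; letter letter; near blue; near letter; near rise; rise blue

Bigram counts meeting the condition (at least 2 times):
  blue near: 4
  letter letter: 2
  near blue: 2
  near letter: 2
  near rise: 2
  rise blue: 2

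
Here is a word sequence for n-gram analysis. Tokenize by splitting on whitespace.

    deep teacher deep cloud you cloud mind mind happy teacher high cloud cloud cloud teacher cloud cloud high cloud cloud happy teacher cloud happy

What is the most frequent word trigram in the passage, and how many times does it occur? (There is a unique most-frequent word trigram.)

Trigram frequencies (highest first):
  high cloud cloud: 2
  deep teacher deep: 1
  teacher deep cloud: 1
  deep cloud you: 1
  cloud you cloud: 1
  you cloud mind: 1
  … (15 more, each ≤ 1)

"high cloud cloud", 2 times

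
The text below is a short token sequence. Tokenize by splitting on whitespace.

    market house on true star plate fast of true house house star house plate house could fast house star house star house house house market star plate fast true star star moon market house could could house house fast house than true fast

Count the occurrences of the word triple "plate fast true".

Scanning the 41 overlapping trigram windows for "plate fast true":
  position 27–29: plate fast true

1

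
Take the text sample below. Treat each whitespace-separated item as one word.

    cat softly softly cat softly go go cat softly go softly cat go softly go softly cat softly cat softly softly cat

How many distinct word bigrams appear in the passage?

8

22 tokens → 21 bigram windows in total.
Repeated bigrams (each contributes count−1 duplicates):
  cat softly: 5
  softly cat: 5
  go softly: 3
  softly go: 3
  softly softly: 2
13 duplicate windows → 21 − 13 = 8 distinct.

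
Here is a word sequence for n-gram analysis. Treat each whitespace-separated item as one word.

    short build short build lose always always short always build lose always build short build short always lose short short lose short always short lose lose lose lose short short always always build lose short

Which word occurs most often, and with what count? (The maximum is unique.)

"short", 12 times

Unigram frequencies (highest first):
  short: 12
  lose: 9
  always: 8
  build: 6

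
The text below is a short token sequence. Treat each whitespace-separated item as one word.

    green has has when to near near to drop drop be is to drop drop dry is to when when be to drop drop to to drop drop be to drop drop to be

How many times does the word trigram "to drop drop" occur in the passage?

5

Scanning the 32 overlapping trigram windows for "to drop drop":
  position 8–10: to drop drop
  position 13–15: to drop drop
  position 22–24: to drop drop
  position 26–28: to drop drop
  position 30–32: to drop drop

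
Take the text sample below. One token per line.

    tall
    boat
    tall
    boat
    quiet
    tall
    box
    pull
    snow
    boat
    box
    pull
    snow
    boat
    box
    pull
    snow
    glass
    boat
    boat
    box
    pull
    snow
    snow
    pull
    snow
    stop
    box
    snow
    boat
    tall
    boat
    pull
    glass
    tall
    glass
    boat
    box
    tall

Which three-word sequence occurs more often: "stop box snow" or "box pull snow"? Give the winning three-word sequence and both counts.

"box pull snow" (4 vs 1)

"stop box snow": 1 occurrence
"box pull snow": 4 occurrences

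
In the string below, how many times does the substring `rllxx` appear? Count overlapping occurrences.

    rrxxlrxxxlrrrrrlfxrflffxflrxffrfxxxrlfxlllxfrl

Sliding a length-5 window over the 46 characters (42 positions):
  (no match at any position)

0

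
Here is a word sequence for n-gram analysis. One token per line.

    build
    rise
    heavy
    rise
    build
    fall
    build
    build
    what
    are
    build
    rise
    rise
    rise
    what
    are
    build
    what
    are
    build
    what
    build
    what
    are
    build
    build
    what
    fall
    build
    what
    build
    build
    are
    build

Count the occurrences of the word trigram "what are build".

4

Scanning the 32 overlapping trigram windows for "what are build":
  position 9–11: what are build
  position 15–17: what are build
  position 18–20: what are build
  position 23–25: what are build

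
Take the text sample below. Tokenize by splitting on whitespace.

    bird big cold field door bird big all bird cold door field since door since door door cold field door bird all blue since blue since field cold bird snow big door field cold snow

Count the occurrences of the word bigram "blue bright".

Scanning the 34 overlapping bigram windows for "blue bright":
  (none found)

0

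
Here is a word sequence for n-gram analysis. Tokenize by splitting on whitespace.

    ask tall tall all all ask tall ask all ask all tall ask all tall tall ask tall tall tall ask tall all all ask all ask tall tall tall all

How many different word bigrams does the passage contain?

8

31 tokens → 30 bigram windows in total.
Repeated bigrams (each contributes count−1 duplicates):
  tall tall: 6
  ask tall: 5
  all ask: 4
  ask all: 4
  tall ask: 4
  tall all: 3
  all all: 2
  all tall: 2
22 duplicate windows → 30 − 22 = 8 distinct.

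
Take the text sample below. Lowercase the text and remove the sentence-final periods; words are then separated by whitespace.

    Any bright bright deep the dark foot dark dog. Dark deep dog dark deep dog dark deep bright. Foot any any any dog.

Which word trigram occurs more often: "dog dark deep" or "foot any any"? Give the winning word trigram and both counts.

"dog dark deep": 3 occurrences
"foot any any": 1 occurrence

"dog dark deep" (3 vs 1)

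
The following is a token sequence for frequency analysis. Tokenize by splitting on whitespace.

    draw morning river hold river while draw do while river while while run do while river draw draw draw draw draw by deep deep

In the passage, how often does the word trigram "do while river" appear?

2

Scanning the 22 overlapping trigram windows for "do while river":
  position 8–10: do while river
  position 14–16: do while river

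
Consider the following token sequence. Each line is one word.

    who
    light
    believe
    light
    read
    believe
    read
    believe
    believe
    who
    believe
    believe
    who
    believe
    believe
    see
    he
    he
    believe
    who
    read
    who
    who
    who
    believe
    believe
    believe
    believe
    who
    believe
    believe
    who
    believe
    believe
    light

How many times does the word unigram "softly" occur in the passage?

Scanning the 35 tokens for "softly":
  (none found)

0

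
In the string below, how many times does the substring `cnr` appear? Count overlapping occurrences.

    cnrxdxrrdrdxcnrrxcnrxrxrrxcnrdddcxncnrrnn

Sliding a length-3 window over the 41 characters (39 positions):
  position 1–3: cnr
  position 13–15: cnr
  position 18–20: cnr
  position 27–29: cnr
  position 36–38: cnr

5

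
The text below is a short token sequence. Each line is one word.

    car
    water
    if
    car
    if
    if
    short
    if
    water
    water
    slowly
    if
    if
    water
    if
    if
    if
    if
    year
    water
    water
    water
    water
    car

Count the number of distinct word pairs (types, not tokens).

24 tokens → 23 bigram windows in total.
Repeated bigrams (each contributes count−1 duplicates):
  if if: 5
  water water: 4
  if water: 2
  water if: 2
9 duplicate windows → 23 − 9 = 14 distinct.

14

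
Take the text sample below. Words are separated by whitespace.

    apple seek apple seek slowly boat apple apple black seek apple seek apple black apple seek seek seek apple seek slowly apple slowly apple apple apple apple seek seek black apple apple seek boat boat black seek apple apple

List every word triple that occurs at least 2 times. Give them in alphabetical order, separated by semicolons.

Trigram counts meeting the condition (at least 2 times):
  apple apple apple: 2
  apple apple seek: 2
  apple seek apple: 2
  apple seek seek: 2
  apple seek slowly: 2
  black seek apple: 2
  seek apple seek: 3

apple apple apple; apple apple seek; apple seek apple; apple seek seek; apple seek slowly; black seek apple; seek apple seek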